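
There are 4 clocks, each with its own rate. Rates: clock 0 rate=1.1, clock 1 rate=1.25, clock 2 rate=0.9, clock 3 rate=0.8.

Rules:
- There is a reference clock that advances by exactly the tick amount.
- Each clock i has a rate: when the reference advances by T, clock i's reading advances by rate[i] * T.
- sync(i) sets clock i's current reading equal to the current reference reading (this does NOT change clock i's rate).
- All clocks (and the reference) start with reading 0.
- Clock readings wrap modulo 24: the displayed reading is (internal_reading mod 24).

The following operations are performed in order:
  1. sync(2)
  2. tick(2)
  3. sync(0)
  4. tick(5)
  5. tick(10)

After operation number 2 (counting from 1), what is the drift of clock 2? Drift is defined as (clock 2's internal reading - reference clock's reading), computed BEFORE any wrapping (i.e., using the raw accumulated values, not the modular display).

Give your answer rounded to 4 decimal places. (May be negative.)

After op 1 sync(2): ref=0.0000 raw=[0.0000 0.0000 0.0000 0.0000]
After op 2 tick(2): ref=2.0000 raw=[2.2000 2.5000 1.8000 1.6000]
Drift of clock 2 after op 2: 1.8000 - 2.0000 = -0.2000

Answer: -0.2000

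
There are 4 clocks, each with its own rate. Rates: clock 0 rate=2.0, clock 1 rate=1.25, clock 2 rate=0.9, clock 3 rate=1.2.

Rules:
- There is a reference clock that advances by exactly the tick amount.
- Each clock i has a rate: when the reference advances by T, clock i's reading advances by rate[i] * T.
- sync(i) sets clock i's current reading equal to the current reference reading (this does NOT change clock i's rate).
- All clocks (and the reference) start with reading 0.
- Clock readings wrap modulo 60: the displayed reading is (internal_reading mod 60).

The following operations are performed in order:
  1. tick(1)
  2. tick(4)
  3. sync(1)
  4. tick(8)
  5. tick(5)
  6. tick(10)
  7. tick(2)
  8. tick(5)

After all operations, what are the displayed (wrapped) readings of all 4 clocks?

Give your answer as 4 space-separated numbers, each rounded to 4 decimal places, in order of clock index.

Answer: 10.0000 42.5000 31.5000 42.0000

Derivation:
After op 1 tick(1): ref=1.0000 raw=[2.0000 1.2500 0.9000 1.2000]
After op 2 tick(4): ref=5.0000 raw=[10.0000 6.2500 4.5000 6.0000]
After op 3 sync(1): ref=5.0000 raw=[10.0000 5.0000 4.5000 6.0000]
After op 4 tick(8): ref=13.0000 raw=[26.0000 15.0000 11.7000 15.6000]
After op 5 tick(5): ref=18.0000 raw=[36.0000 21.2500 16.2000 21.6000]
After op 6 tick(10): ref=28.0000 raw=[56.0000 33.7500 25.2000 33.6000]
After op 7 tick(2): ref=30.0000 raw=[60.0000 36.2500 27.0000 36.0000]
After op 8 tick(5): ref=35.0000 raw=[70.0000 42.5000 31.5000 42.0000]
Wrap final raw readings (mod 60): 70.0000 mod 60 = 10.0000; 42.5000 mod 60 = 42.5000; 31.5000 mod 60 = 31.5000; 42.0000 mod 60 = 42.0000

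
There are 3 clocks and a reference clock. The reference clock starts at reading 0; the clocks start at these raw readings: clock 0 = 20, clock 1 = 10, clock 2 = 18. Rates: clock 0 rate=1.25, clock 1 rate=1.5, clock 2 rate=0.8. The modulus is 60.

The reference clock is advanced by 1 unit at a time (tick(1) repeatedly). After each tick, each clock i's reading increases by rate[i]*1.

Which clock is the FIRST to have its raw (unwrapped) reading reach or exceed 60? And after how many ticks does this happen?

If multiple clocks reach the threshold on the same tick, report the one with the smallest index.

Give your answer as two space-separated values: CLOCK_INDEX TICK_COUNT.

clock 0: start=20, rate=1.25, needs 60-20 = 40; ticks = ceil(40/1.25) = ceil(32.0000) = 32; reading at tick 32 = 20 + 1.25*32 = 60.0000
clock 1: start=10, rate=1.5, needs 60-10 = 50; ticks = ceil(50/1.5) = ceil(33.3333) = 34; reading at tick 34 = 10 + 1.5*34 = 61.0000
clock 2: start=18, rate=0.8, needs 60-18 = 42; ticks = ceil(42/0.8) = ceil(52.5000) = 53; reading at tick 53 = 18 + 0.8*53 = 60.4000
Minimum tick count = 32; winners = [0]; smallest index = 0

Answer: 0 32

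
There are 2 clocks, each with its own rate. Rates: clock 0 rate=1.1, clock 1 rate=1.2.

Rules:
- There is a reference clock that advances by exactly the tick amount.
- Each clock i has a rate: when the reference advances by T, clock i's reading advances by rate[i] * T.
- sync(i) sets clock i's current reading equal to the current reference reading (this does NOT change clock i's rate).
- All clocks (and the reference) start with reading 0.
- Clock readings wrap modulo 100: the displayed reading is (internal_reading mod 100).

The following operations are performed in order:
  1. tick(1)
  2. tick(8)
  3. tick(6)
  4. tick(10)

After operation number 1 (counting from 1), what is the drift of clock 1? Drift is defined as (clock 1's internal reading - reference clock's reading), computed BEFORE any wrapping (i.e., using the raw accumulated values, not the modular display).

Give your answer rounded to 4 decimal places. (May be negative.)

After op 1 tick(1): ref=1.0000 raw=[1.1000 1.2000]
Drift of clock 1 after op 1: 1.2000 - 1.0000 = 0.2000

Answer: 0.2000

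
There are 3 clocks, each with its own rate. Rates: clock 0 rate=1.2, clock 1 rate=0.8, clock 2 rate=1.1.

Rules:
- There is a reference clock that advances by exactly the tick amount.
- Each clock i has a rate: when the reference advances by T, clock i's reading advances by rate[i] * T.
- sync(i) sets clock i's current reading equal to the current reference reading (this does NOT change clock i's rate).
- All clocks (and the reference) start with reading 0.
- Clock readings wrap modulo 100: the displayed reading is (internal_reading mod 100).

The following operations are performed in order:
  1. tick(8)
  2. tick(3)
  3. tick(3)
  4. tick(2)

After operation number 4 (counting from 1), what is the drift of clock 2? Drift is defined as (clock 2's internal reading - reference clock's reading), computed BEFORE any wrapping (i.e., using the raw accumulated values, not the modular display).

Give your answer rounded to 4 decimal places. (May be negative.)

Answer: 1.6000

Derivation:
After op 1 tick(8): ref=8.0000 raw=[9.6000 6.4000 8.8000]
After op 2 tick(3): ref=11.0000 raw=[13.2000 8.8000 12.1000]
After op 3 tick(3): ref=14.0000 raw=[16.8000 11.2000 15.4000]
After op 4 tick(2): ref=16.0000 raw=[19.2000 12.8000 17.6000]
Drift of clock 2 after op 4: 17.6000 - 16.0000 = 1.6000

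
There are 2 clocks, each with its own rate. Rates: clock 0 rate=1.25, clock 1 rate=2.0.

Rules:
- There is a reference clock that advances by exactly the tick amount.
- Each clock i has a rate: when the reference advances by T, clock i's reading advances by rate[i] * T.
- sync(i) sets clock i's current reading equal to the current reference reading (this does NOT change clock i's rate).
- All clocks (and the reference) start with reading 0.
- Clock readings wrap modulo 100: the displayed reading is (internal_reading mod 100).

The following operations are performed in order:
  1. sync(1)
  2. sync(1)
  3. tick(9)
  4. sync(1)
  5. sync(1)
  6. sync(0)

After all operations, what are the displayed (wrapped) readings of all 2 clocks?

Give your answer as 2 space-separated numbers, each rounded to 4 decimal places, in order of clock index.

Answer: 9.0000 9.0000

Derivation:
After op 1 sync(1): ref=0.0000 raw=[0.0000 0.0000]
After op 2 sync(1): ref=0.0000 raw=[0.0000 0.0000]
After op 3 tick(9): ref=9.0000 raw=[11.2500 18.0000]
After op 4 sync(1): ref=9.0000 raw=[11.2500 9.0000]
After op 5 sync(1): ref=9.0000 raw=[11.2500 9.0000]
After op 6 sync(0): ref=9.0000 raw=[9.0000 9.0000]
Wrap final raw readings (mod 100): 9.0000 mod 100 = 9.0000; 9.0000 mod 100 = 9.0000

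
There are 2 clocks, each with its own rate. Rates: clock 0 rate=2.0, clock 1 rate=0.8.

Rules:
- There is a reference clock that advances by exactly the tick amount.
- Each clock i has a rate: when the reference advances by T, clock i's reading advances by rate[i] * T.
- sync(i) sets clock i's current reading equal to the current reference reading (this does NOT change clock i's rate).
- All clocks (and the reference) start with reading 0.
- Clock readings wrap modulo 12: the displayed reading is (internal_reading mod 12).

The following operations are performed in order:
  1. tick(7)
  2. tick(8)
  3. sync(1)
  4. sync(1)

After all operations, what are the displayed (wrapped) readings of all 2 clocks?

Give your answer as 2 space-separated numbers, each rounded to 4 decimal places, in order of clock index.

After op 1 tick(7): ref=7.0000 raw=[14.0000 5.6000]
After op 2 tick(8): ref=15.0000 raw=[30.0000 12.0000]
After op 3 sync(1): ref=15.0000 raw=[30.0000 15.0000]
After op 4 sync(1): ref=15.0000 raw=[30.0000 15.0000]
Wrap final raw readings (mod 12): 30.0000 mod 12 = 6.0000; 15.0000 mod 12 = 3.0000

Answer: 6.0000 3.0000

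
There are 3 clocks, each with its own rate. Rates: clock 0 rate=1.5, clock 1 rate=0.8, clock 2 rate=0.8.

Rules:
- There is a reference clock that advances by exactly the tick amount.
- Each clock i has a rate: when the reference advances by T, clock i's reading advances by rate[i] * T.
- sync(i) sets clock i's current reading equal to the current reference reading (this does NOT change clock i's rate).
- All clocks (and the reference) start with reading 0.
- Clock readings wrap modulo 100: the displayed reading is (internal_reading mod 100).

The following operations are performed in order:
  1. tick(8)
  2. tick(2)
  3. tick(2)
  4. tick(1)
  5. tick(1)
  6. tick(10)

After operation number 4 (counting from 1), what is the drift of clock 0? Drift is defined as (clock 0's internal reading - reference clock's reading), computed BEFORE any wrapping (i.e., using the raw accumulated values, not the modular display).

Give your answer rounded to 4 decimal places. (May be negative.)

After op 1 tick(8): ref=8.0000 raw=[12.0000 6.4000 6.4000]
After op 2 tick(2): ref=10.0000 raw=[15.0000 8.0000 8.0000]
After op 3 tick(2): ref=12.0000 raw=[18.0000 9.6000 9.6000]
After op 4 tick(1): ref=13.0000 raw=[19.5000 10.4000 10.4000]
Drift of clock 0 after op 4: 19.5000 - 13.0000 = 6.5000

Answer: 6.5000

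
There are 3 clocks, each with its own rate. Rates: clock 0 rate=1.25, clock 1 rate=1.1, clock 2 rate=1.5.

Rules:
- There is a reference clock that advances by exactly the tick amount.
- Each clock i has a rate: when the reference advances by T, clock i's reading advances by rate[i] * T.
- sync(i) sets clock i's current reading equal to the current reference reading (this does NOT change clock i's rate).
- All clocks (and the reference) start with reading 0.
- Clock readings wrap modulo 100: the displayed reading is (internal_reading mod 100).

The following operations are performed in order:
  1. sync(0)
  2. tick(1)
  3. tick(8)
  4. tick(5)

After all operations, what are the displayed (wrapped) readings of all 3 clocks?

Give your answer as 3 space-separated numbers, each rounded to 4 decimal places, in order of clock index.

After op 1 sync(0): ref=0.0000 raw=[0.0000 0.0000 0.0000]
After op 2 tick(1): ref=1.0000 raw=[1.2500 1.1000 1.5000]
After op 3 tick(8): ref=9.0000 raw=[11.2500 9.9000 13.5000]
After op 4 tick(5): ref=14.0000 raw=[17.5000 15.4000 21.0000]
Wrap final raw readings (mod 100): 17.5000 mod 100 = 17.5000; 15.4000 mod 100 = 15.4000; 21.0000 mod 100 = 21.0000

Answer: 17.5000 15.4000 21.0000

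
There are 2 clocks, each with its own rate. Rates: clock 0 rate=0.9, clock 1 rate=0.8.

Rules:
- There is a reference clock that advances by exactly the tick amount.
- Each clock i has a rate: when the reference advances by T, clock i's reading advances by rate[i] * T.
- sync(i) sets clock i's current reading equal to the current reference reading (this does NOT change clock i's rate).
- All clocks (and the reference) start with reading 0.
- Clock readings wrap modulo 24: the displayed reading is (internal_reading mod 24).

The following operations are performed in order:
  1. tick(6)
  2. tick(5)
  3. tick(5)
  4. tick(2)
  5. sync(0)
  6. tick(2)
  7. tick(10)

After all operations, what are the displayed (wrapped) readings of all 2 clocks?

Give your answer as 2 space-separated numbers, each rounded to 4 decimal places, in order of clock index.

After op 1 tick(6): ref=6.0000 raw=[5.4000 4.8000]
After op 2 tick(5): ref=11.0000 raw=[9.9000 8.8000]
After op 3 tick(5): ref=16.0000 raw=[14.4000 12.8000]
After op 4 tick(2): ref=18.0000 raw=[16.2000 14.4000]
After op 5 sync(0): ref=18.0000 raw=[18.0000 14.4000]
After op 6 tick(2): ref=20.0000 raw=[19.8000 16.0000]
After op 7 tick(10): ref=30.0000 raw=[28.8000 24.0000]
Wrap final raw readings (mod 24): 28.8000 mod 24 = 4.8000; 24.0000 mod 24 = 0.0000

Answer: 4.8000 0.0000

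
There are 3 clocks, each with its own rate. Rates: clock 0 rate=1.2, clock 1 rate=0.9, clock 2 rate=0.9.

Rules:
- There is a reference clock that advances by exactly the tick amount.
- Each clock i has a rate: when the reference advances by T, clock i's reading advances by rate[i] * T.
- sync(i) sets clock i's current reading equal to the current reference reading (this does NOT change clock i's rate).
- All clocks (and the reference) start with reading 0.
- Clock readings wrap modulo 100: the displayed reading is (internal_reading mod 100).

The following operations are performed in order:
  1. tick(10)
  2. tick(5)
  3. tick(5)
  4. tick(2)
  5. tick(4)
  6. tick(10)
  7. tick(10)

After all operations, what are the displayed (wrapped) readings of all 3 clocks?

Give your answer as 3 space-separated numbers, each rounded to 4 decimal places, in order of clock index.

Answer: 55.2000 41.4000 41.4000

Derivation:
After op 1 tick(10): ref=10.0000 raw=[12.0000 9.0000 9.0000]
After op 2 tick(5): ref=15.0000 raw=[18.0000 13.5000 13.5000]
After op 3 tick(5): ref=20.0000 raw=[24.0000 18.0000 18.0000]
After op 4 tick(2): ref=22.0000 raw=[26.4000 19.8000 19.8000]
After op 5 tick(4): ref=26.0000 raw=[31.2000 23.4000 23.4000]
After op 6 tick(10): ref=36.0000 raw=[43.2000 32.4000 32.4000]
After op 7 tick(10): ref=46.0000 raw=[55.2000 41.4000 41.4000]
Wrap final raw readings (mod 100): 55.2000 mod 100 = 55.2000; 41.4000 mod 100 = 41.4000; 41.4000 mod 100 = 41.4000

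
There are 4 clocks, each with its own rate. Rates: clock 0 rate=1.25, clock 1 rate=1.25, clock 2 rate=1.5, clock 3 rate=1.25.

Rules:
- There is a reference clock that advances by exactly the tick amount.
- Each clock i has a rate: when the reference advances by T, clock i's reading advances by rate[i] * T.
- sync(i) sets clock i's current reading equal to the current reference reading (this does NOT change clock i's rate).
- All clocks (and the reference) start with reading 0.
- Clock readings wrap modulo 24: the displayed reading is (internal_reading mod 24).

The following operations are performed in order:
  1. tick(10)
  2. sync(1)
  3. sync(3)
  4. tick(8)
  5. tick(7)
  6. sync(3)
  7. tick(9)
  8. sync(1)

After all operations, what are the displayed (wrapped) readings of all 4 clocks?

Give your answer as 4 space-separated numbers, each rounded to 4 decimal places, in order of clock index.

Answer: 18.5000 10.0000 3.0000 12.2500

Derivation:
After op 1 tick(10): ref=10.0000 raw=[12.5000 12.5000 15.0000 12.5000]
After op 2 sync(1): ref=10.0000 raw=[12.5000 10.0000 15.0000 12.5000]
After op 3 sync(3): ref=10.0000 raw=[12.5000 10.0000 15.0000 10.0000]
After op 4 tick(8): ref=18.0000 raw=[22.5000 20.0000 27.0000 20.0000]
After op 5 tick(7): ref=25.0000 raw=[31.2500 28.7500 37.5000 28.7500]
After op 6 sync(3): ref=25.0000 raw=[31.2500 28.7500 37.5000 25.0000]
After op 7 tick(9): ref=34.0000 raw=[42.5000 40.0000 51.0000 36.2500]
After op 8 sync(1): ref=34.0000 raw=[42.5000 34.0000 51.0000 36.2500]
Wrap final raw readings (mod 24): 42.5000 mod 24 = 18.5000; 34.0000 mod 24 = 10.0000; 51.0000 mod 24 = 3.0000; 36.2500 mod 24 = 12.2500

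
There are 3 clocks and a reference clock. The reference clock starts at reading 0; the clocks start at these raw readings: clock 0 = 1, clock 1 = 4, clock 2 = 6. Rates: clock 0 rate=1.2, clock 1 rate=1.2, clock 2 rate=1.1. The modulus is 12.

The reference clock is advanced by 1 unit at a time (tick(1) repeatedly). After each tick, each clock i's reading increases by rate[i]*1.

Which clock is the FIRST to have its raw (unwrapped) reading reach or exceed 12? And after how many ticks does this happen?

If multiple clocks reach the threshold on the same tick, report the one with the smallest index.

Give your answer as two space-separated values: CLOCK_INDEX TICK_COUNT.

Answer: 2 6

Derivation:
clock 0: start=1, rate=1.2, needs 12-1 = 11; ticks = ceil(11/1.2) = ceil(9.1667) = 10; reading at tick 10 = 1 + 1.2*10 = 13.0000
clock 1: start=4, rate=1.2, needs 12-4 = 8; ticks = ceil(8/1.2) = ceil(6.6667) = 7; reading at tick 7 = 4 + 1.2*7 = 12.4000
clock 2: start=6, rate=1.1, needs 12-6 = 6; ticks = ceil(6/1.1) = ceil(5.4545) = 6; reading at tick 6 = 6 + 1.1*6 = 12.6000
Minimum tick count = 6; winners = [2]; smallest index = 2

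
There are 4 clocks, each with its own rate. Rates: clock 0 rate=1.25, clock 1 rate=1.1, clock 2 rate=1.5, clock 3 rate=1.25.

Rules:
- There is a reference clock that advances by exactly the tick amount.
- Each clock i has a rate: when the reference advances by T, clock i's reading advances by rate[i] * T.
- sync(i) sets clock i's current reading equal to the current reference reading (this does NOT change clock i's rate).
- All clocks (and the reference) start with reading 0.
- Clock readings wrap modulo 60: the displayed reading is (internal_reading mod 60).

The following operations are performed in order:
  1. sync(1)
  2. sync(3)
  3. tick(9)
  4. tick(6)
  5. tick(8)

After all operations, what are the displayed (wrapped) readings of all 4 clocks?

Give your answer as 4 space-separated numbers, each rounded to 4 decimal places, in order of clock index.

After op 1 sync(1): ref=0.0000 raw=[0.0000 0.0000 0.0000 0.0000]
After op 2 sync(3): ref=0.0000 raw=[0.0000 0.0000 0.0000 0.0000]
After op 3 tick(9): ref=9.0000 raw=[11.2500 9.9000 13.5000 11.2500]
After op 4 tick(6): ref=15.0000 raw=[18.7500 16.5000 22.5000 18.7500]
After op 5 tick(8): ref=23.0000 raw=[28.7500 25.3000 34.5000 28.7500]
Wrap final raw readings (mod 60): 28.7500 mod 60 = 28.7500; 25.3000 mod 60 = 25.3000; 34.5000 mod 60 = 34.5000; 28.7500 mod 60 = 28.7500

Answer: 28.7500 25.3000 34.5000 28.7500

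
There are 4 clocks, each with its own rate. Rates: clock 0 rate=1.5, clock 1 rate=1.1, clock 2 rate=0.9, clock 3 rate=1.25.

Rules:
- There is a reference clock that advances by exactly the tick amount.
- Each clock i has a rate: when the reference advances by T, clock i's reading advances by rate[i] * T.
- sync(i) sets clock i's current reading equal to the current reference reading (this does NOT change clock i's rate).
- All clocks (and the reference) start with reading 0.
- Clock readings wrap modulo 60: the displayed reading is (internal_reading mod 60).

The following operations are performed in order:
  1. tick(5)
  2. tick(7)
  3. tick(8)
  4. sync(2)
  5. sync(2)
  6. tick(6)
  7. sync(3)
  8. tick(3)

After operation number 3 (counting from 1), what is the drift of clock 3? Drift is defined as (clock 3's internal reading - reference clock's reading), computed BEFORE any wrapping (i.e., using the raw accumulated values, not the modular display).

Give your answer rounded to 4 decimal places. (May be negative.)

After op 1 tick(5): ref=5.0000 raw=[7.5000 5.5000 4.5000 6.2500]
After op 2 tick(7): ref=12.0000 raw=[18.0000 13.2000 10.8000 15.0000]
After op 3 tick(8): ref=20.0000 raw=[30.0000 22.0000 18.0000 25.0000]
Drift of clock 3 after op 3: 25.0000 - 20.0000 = 5.0000

Answer: 5.0000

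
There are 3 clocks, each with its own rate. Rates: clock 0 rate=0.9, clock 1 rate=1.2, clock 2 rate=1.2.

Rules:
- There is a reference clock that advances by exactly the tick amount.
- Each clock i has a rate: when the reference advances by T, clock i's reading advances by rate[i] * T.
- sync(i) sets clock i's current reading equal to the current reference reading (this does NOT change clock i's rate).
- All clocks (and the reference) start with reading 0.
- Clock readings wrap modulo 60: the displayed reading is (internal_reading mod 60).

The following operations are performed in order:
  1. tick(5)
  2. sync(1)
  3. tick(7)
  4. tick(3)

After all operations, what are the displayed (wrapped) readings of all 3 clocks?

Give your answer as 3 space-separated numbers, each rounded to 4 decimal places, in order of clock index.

After op 1 tick(5): ref=5.0000 raw=[4.5000 6.0000 6.0000]
After op 2 sync(1): ref=5.0000 raw=[4.5000 5.0000 6.0000]
After op 3 tick(7): ref=12.0000 raw=[10.8000 13.4000 14.4000]
After op 4 tick(3): ref=15.0000 raw=[13.5000 17.0000 18.0000]
Wrap final raw readings (mod 60): 13.5000 mod 60 = 13.5000; 17.0000 mod 60 = 17.0000; 18.0000 mod 60 = 18.0000

Answer: 13.5000 17.0000 18.0000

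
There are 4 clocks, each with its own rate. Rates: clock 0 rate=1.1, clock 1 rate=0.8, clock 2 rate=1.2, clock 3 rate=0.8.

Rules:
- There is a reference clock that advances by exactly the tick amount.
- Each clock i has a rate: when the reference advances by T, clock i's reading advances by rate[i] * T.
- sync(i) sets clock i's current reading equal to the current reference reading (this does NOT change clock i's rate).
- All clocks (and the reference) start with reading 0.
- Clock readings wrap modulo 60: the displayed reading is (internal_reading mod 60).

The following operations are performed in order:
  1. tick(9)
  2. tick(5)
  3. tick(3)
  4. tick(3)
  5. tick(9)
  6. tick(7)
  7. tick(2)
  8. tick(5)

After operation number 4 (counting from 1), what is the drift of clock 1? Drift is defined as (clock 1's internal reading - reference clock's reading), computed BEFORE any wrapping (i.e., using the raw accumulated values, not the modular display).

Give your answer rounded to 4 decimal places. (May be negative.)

Answer: -4.0000

Derivation:
After op 1 tick(9): ref=9.0000 raw=[9.9000 7.2000 10.8000 7.2000]
After op 2 tick(5): ref=14.0000 raw=[15.4000 11.2000 16.8000 11.2000]
After op 3 tick(3): ref=17.0000 raw=[18.7000 13.6000 20.4000 13.6000]
After op 4 tick(3): ref=20.0000 raw=[22.0000 16.0000 24.0000 16.0000]
Drift of clock 1 after op 4: 16.0000 - 20.0000 = -4.0000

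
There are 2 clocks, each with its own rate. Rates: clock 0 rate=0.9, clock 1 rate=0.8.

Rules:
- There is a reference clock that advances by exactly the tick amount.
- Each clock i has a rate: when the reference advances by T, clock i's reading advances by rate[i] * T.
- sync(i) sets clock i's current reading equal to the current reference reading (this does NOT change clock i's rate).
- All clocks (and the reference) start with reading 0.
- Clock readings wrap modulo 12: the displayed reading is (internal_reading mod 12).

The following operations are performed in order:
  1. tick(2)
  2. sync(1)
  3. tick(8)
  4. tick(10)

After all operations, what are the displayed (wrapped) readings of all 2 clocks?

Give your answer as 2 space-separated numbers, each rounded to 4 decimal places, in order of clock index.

After op 1 tick(2): ref=2.0000 raw=[1.8000 1.6000]
After op 2 sync(1): ref=2.0000 raw=[1.8000 2.0000]
After op 3 tick(8): ref=10.0000 raw=[9.0000 8.4000]
After op 4 tick(10): ref=20.0000 raw=[18.0000 16.4000]
Wrap final raw readings (mod 12): 18.0000 mod 12 = 6.0000; 16.4000 mod 12 = 4.4000

Answer: 6.0000 4.4000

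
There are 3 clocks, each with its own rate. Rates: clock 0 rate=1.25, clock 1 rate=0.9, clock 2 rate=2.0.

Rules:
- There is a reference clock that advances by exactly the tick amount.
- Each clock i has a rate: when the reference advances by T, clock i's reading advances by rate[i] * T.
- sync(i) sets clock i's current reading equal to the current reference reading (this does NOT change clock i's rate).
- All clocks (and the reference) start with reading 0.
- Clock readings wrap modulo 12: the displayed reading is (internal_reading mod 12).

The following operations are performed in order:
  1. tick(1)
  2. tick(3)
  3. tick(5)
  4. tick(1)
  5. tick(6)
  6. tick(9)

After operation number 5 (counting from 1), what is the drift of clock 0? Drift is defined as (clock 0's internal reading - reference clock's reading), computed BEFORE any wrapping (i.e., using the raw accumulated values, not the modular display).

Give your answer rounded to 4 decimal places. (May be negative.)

Answer: 4.0000

Derivation:
After op 1 tick(1): ref=1.0000 raw=[1.2500 0.9000 2.0000]
After op 2 tick(3): ref=4.0000 raw=[5.0000 3.6000 8.0000]
After op 3 tick(5): ref=9.0000 raw=[11.2500 8.1000 18.0000]
After op 4 tick(1): ref=10.0000 raw=[12.5000 9.0000 20.0000]
After op 5 tick(6): ref=16.0000 raw=[20.0000 14.4000 32.0000]
Drift of clock 0 after op 5: 20.0000 - 16.0000 = 4.0000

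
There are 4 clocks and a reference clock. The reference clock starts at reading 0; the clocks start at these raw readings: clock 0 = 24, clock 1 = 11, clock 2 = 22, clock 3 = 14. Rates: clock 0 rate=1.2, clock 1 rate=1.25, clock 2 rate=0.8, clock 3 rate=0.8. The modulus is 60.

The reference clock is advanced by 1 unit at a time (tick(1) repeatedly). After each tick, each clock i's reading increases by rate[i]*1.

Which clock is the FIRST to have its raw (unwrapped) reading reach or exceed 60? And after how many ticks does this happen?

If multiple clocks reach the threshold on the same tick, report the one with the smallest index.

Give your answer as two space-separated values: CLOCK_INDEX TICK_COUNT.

clock 0: start=24, rate=1.2, needs 60-24 = 36; ticks = ceil(36/1.2) = ceil(30.0000) = 30; reading at tick 30 = 24 + 1.2*30 = 60.0000
clock 1: start=11, rate=1.25, needs 60-11 = 49; ticks = ceil(49/1.25) = ceil(39.2000) = 40; reading at tick 40 = 11 + 1.25*40 = 61.0000
clock 2: start=22, rate=0.8, needs 60-22 = 38; ticks = ceil(38/0.8) = ceil(47.5000) = 48; reading at tick 48 = 22 + 0.8*48 = 60.4000
clock 3: start=14, rate=0.8, needs 60-14 = 46; ticks = ceil(46/0.8) = ceil(57.5000) = 58; reading at tick 58 = 14 + 0.8*58 = 60.4000
Minimum tick count = 30; winners = [0]; smallest index = 0

Answer: 0 30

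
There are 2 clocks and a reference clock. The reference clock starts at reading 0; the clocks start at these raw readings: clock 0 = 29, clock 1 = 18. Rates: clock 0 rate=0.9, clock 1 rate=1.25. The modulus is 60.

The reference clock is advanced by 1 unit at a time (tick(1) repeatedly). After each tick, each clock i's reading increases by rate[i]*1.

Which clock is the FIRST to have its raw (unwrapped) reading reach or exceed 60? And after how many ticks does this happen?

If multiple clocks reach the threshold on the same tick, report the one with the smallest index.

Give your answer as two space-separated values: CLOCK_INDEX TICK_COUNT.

clock 0: start=29, rate=0.9, needs 60-29 = 31; ticks = ceil(31/0.9) = ceil(34.4444) = 35; reading at tick 35 = 29 + 0.9*35 = 60.5000
clock 1: start=18, rate=1.25, needs 60-18 = 42; ticks = ceil(42/1.25) = ceil(33.6000) = 34; reading at tick 34 = 18 + 1.25*34 = 60.5000
Minimum tick count = 34; winners = [1]; smallest index = 1

Answer: 1 34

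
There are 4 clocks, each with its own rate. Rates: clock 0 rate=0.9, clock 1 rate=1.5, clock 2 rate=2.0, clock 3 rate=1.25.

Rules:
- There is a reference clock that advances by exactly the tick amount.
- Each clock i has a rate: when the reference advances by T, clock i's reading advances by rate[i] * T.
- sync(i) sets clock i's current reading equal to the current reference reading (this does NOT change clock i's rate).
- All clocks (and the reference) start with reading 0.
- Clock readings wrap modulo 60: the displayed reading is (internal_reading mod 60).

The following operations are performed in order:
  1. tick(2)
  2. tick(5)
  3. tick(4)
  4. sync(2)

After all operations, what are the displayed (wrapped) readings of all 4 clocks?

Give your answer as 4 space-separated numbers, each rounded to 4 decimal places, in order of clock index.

After op 1 tick(2): ref=2.0000 raw=[1.8000 3.0000 4.0000 2.5000]
After op 2 tick(5): ref=7.0000 raw=[6.3000 10.5000 14.0000 8.7500]
After op 3 tick(4): ref=11.0000 raw=[9.9000 16.5000 22.0000 13.7500]
After op 4 sync(2): ref=11.0000 raw=[9.9000 16.5000 11.0000 13.7500]
Wrap final raw readings (mod 60): 9.9000 mod 60 = 9.9000; 16.5000 mod 60 = 16.5000; 11.0000 mod 60 = 11.0000; 13.7500 mod 60 = 13.7500

Answer: 9.9000 16.5000 11.0000 13.7500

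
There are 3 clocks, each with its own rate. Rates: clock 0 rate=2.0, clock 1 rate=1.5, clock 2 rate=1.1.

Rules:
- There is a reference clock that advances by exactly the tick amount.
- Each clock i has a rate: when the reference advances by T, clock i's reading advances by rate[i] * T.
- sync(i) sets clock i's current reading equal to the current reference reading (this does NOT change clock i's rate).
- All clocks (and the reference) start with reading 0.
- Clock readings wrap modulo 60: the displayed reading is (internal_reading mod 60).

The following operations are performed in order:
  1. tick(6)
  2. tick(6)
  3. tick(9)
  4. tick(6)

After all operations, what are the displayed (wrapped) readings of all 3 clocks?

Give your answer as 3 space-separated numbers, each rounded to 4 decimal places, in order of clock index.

Answer: 54.0000 40.5000 29.7000

Derivation:
After op 1 tick(6): ref=6.0000 raw=[12.0000 9.0000 6.6000]
After op 2 tick(6): ref=12.0000 raw=[24.0000 18.0000 13.2000]
After op 3 tick(9): ref=21.0000 raw=[42.0000 31.5000 23.1000]
After op 4 tick(6): ref=27.0000 raw=[54.0000 40.5000 29.7000]
Wrap final raw readings (mod 60): 54.0000 mod 60 = 54.0000; 40.5000 mod 60 = 40.5000; 29.7000 mod 60 = 29.7000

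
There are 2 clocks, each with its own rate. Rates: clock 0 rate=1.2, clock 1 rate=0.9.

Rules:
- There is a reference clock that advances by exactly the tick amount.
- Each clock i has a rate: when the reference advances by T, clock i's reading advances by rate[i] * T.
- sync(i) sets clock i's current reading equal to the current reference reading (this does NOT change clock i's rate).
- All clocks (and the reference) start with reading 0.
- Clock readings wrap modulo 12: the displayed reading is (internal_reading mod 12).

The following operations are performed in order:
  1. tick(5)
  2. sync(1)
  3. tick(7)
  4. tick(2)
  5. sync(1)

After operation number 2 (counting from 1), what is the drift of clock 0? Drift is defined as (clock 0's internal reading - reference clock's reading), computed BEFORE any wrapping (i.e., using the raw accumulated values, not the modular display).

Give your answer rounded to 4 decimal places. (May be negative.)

Answer: 1.0000

Derivation:
After op 1 tick(5): ref=5.0000 raw=[6.0000 4.5000]
After op 2 sync(1): ref=5.0000 raw=[6.0000 5.0000]
Drift of clock 0 after op 2: 6.0000 - 5.0000 = 1.0000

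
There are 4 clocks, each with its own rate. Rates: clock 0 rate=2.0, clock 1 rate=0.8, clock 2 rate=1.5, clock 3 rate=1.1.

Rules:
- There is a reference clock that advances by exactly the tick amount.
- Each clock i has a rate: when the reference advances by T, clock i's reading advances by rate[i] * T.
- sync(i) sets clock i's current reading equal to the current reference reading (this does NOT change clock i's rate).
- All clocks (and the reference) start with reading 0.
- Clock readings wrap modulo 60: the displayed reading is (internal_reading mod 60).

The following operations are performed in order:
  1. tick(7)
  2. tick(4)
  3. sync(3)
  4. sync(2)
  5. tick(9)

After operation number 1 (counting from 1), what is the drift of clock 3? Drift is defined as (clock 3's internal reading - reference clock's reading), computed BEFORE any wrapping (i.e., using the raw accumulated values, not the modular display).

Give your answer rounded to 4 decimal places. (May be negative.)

After op 1 tick(7): ref=7.0000 raw=[14.0000 5.6000 10.5000 7.7000]
Drift of clock 3 after op 1: 7.7000 - 7.0000 = 0.7000

Answer: 0.7000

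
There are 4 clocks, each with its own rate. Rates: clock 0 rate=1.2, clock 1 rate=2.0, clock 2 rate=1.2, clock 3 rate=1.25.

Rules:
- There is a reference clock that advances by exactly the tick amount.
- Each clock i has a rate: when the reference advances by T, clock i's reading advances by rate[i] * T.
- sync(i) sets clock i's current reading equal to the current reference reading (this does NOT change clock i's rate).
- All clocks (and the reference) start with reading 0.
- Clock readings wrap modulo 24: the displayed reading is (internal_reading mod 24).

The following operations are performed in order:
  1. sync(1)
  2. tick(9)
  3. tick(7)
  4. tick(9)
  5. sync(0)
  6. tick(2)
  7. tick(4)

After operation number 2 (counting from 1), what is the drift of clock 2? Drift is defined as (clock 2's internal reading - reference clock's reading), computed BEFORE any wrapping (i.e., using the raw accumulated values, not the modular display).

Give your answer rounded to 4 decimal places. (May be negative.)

Answer: 1.8000

Derivation:
After op 1 sync(1): ref=0.0000 raw=[0.0000 0.0000 0.0000 0.0000]
After op 2 tick(9): ref=9.0000 raw=[10.8000 18.0000 10.8000 11.2500]
Drift of clock 2 after op 2: 10.8000 - 9.0000 = 1.8000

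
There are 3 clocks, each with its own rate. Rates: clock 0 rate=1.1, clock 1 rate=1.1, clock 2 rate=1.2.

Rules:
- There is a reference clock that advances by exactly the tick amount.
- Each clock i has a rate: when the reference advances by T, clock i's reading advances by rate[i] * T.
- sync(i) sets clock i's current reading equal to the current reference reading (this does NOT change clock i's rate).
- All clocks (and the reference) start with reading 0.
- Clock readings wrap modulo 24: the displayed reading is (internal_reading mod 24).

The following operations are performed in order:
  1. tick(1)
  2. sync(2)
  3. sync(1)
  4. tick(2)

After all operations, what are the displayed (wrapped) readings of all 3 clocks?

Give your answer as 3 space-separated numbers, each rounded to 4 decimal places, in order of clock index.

Answer: 3.3000 3.2000 3.4000

Derivation:
After op 1 tick(1): ref=1.0000 raw=[1.1000 1.1000 1.2000]
After op 2 sync(2): ref=1.0000 raw=[1.1000 1.1000 1.0000]
After op 3 sync(1): ref=1.0000 raw=[1.1000 1.0000 1.0000]
After op 4 tick(2): ref=3.0000 raw=[3.3000 3.2000 3.4000]
Wrap final raw readings (mod 24): 3.3000 mod 24 = 3.3000; 3.2000 mod 24 = 3.2000; 3.4000 mod 24 = 3.4000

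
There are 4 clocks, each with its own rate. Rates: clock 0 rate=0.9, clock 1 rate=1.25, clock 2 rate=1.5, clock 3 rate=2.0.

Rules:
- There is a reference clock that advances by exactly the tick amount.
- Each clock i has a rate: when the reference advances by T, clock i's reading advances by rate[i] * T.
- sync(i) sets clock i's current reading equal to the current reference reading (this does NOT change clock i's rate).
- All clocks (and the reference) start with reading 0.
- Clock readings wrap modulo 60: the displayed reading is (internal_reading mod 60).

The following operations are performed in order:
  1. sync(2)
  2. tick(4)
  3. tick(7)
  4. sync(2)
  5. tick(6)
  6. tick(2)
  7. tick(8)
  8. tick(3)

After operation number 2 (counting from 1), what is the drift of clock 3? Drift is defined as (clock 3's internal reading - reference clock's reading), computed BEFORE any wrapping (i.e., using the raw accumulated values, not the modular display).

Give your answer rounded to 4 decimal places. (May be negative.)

Answer: 4.0000

Derivation:
After op 1 sync(2): ref=0.0000 raw=[0.0000 0.0000 0.0000 0.0000]
After op 2 tick(4): ref=4.0000 raw=[3.6000 5.0000 6.0000 8.0000]
Drift of clock 3 after op 2: 8.0000 - 4.0000 = 4.0000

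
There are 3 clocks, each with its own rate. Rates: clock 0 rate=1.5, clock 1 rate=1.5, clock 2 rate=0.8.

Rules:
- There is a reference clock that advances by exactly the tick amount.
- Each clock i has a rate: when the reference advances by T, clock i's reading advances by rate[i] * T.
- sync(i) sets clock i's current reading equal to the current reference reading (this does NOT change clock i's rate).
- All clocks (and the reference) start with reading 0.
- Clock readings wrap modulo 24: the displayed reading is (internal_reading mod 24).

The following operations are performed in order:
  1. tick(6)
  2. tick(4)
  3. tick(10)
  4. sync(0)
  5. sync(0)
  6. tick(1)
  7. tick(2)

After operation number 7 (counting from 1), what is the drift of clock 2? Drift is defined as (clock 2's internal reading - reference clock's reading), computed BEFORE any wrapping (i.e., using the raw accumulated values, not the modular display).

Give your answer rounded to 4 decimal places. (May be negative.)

Answer: -4.6000

Derivation:
After op 1 tick(6): ref=6.0000 raw=[9.0000 9.0000 4.8000]
After op 2 tick(4): ref=10.0000 raw=[15.0000 15.0000 8.0000]
After op 3 tick(10): ref=20.0000 raw=[30.0000 30.0000 16.0000]
After op 4 sync(0): ref=20.0000 raw=[20.0000 30.0000 16.0000]
After op 5 sync(0): ref=20.0000 raw=[20.0000 30.0000 16.0000]
After op 6 tick(1): ref=21.0000 raw=[21.5000 31.5000 16.8000]
After op 7 tick(2): ref=23.0000 raw=[24.5000 34.5000 18.4000]
Drift of clock 2 after op 7: 18.4000 - 23.0000 = -4.6000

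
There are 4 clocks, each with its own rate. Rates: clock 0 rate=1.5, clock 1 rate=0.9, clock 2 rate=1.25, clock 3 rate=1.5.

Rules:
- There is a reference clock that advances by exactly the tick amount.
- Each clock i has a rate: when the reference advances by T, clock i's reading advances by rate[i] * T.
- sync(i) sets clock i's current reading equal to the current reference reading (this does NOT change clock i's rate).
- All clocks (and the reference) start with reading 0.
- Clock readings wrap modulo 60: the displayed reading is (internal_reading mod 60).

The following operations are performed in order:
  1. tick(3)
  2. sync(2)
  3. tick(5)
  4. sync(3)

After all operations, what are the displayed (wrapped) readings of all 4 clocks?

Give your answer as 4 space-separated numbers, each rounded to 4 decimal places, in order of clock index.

After op 1 tick(3): ref=3.0000 raw=[4.5000 2.7000 3.7500 4.5000]
After op 2 sync(2): ref=3.0000 raw=[4.5000 2.7000 3.0000 4.5000]
After op 3 tick(5): ref=8.0000 raw=[12.0000 7.2000 9.2500 12.0000]
After op 4 sync(3): ref=8.0000 raw=[12.0000 7.2000 9.2500 8.0000]
Wrap final raw readings (mod 60): 12.0000 mod 60 = 12.0000; 7.2000 mod 60 = 7.2000; 9.2500 mod 60 = 9.2500; 8.0000 mod 60 = 8.0000

Answer: 12.0000 7.2000 9.2500 8.0000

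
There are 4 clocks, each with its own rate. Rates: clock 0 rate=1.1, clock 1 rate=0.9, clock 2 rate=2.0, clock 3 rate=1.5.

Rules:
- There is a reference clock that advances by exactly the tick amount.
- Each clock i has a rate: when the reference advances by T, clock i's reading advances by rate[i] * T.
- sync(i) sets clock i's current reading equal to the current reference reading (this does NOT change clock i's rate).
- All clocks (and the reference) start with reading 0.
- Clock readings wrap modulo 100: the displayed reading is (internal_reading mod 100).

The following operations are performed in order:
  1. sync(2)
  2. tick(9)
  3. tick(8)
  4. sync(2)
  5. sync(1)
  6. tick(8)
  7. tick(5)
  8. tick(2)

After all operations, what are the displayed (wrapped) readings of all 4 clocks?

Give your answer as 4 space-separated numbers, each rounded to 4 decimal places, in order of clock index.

After op 1 sync(2): ref=0.0000 raw=[0.0000 0.0000 0.0000 0.0000]
After op 2 tick(9): ref=9.0000 raw=[9.9000 8.1000 18.0000 13.5000]
After op 3 tick(8): ref=17.0000 raw=[18.7000 15.3000 34.0000 25.5000]
After op 4 sync(2): ref=17.0000 raw=[18.7000 15.3000 17.0000 25.5000]
After op 5 sync(1): ref=17.0000 raw=[18.7000 17.0000 17.0000 25.5000]
After op 6 tick(8): ref=25.0000 raw=[27.5000 24.2000 33.0000 37.5000]
After op 7 tick(5): ref=30.0000 raw=[33.0000 28.7000 43.0000 45.0000]
After op 8 tick(2): ref=32.0000 raw=[35.2000 30.5000 47.0000 48.0000]
Wrap final raw readings (mod 100): 35.2000 mod 100 = 35.2000; 30.5000 mod 100 = 30.5000; 47.0000 mod 100 = 47.0000; 48.0000 mod 100 = 48.0000

Answer: 35.2000 30.5000 47.0000 48.0000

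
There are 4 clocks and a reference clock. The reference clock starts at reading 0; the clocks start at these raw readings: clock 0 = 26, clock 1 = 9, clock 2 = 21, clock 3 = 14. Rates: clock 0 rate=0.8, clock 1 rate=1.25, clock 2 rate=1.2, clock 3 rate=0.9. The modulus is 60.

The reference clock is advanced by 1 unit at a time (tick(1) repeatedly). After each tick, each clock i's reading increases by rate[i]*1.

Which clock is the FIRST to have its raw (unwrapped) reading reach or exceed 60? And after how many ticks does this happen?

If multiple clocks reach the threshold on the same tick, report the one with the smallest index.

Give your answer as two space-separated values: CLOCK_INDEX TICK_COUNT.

Answer: 2 33

Derivation:
clock 0: start=26, rate=0.8, needs 60-26 = 34; ticks = ceil(34/0.8) = ceil(42.5000) = 43; reading at tick 43 = 26 + 0.8*43 = 60.4000
clock 1: start=9, rate=1.25, needs 60-9 = 51; ticks = ceil(51/1.25) = ceil(40.8000) = 41; reading at tick 41 = 9 + 1.25*41 = 60.2500
clock 2: start=21, rate=1.2, needs 60-21 = 39; ticks = ceil(39/1.2) = ceil(32.5000) = 33; reading at tick 33 = 21 + 1.2*33 = 60.6000
clock 3: start=14, rate=0.9, needs 60-14 = 46; ticks = ceil(46/0.9) = ceil(51.1111) = 52; reading at tick 52 = 14 + 0.9*52 = 60.8000
Minimum tick count = 33; winners = [2]; smallest index = 2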